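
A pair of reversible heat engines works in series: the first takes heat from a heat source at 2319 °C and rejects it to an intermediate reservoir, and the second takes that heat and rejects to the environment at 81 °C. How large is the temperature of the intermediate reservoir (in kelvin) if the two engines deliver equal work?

T_H = 2319 °C → 2319 + 273.15 = 2592.15 K.
T_C = 81 °C → 81 + 273.15 = 354.15 K.
For reversible stages Q_m = Q_H·(T_m/T_H). Setting W₁ = Q_H(1 − T_m/T_H) equal to W₂ = Q_m(1 − T_C/T_m) = Q_H·(T_m − T_C)/T_H gives T_H − T_m = T_m − T_C, so T_m = (T_H + T_C)/2 = (2592.15 + 354.15)/2 = 1473 K.

T_m ≈ 1473 K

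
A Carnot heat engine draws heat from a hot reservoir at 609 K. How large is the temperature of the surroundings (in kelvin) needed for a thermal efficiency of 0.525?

T_C ≈ 289 K

From η = 1 − T_C/T_H, T_C = T_H·(1 − η) = 609.00 × (1 − 0.525) = 289 K.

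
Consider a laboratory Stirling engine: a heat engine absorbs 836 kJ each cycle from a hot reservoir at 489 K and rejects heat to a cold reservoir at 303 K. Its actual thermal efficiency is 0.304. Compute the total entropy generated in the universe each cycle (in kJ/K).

W = η·Q_H = 0.304 × 836 = 254.1 kJ, so Q_C = Q_H − W = 581.9 kJ.
Entropy balance on the reservoirs: −Q_H/T_H = -1.710 kJ/K, +Q_C/T_C = 1.920 kJ/K.
ΔS_univ = −Q_H/T_H + Q_C/T_C = 0.2107 kJ/K (> 0, since η = 0.304 < η_Carnot = 0.380).

ΔS_univ ≈ 0.2107 kJ/K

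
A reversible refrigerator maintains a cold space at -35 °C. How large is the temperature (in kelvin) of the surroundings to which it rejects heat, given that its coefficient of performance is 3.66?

T_C = -35 °C → -35 + 273.15 = 238.15 K.
COP_R = T_C/(T_H − T_C) ⇒ T_H = T_C·(1 + 1/COP_R) = 238.15 × (1 + 1/3.66) = 303 K.

T_H ≈ 303 K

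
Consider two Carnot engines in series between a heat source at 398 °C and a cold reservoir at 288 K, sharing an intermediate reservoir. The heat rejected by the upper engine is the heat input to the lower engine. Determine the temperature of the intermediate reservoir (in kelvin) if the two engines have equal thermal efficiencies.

T_m ≈ 439.6 K

T_H = 398 °C → 398 + 273.15 = 671.15 K.
Equal efficiencies require 1 − T_m/T_H = 1 − T_C/T_m, i.e. T_m/T_H = T_C/T_m, so T_m = √(T_H·T_C) = √(671.15 × 288.00) = 439.6 K.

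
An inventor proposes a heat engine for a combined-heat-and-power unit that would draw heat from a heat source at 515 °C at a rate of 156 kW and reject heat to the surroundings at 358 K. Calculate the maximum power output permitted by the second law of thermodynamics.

Ẇ_max ≈ 85.14 kW

T_H = 515 °C → 515 + 273.15 = 788.15 K.
The second-law ceiling is the Carnot efficiency, η_max = 1 − T_C/T_H = 1 − 358.00/788.15 = 0.5458.
W_max = η_max · Q_H = 0.5458 × 156 = 85.14 kW.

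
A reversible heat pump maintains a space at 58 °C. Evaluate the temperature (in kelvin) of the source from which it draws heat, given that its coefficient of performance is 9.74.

T_C ≈ 297.2 K

T_H = 58 °C → 58 + 273.15 = 331.15 K.
COP_HP = T_H/(T_H − T_C) ⇒ T_C = T_H·(COP_HP − 1)/COP_HP = 331.15 × (9.74 − 1)/9.74 = 297.2 K.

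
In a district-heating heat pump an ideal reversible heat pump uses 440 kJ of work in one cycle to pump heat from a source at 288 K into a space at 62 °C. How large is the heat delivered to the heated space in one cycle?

Q_H ≈ 3130 kJ

T_H = 62 °C → 62 + 273.15 = 335.15 K.
COP_HP = T_H/(T_H − T_C) = 335.15/47.15 = 7.1082.
Q_H = COP_HP · W = 7.1082 × 440 = 3130 kJ.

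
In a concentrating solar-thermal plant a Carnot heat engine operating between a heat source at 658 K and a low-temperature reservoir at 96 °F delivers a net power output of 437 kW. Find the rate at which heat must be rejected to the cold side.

T_C = 96 °F → (96 − 32) × 5/9 = 35.56 °C = 308.71 K.
For a reversible engine, η = 1 − T_C/T_H = 1 − 308.71/658.00 = 0.5308.
Since Q_C/Q_H = T_C/T_H and Q_H = W/η, Q_C = W·T_C/(T_H − T_C) = 437 × 308.71/349.29 = 386.2 kW.

Q̇_C ≈ 386.2 kW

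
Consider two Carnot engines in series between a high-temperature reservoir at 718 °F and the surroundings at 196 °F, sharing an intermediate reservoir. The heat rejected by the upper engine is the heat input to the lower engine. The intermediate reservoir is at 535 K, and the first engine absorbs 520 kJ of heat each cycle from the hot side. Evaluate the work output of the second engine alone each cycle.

T_H = 718 °F → (718 − 32) × 5/9 = 381.11 °C = 654.26 K.
T_C = 196 °F → (196 − 32) × 5/9 = 91.11 °C = 364.26 K.
Heat entering the second stage: Q_m = Q_H·(T_m/T_H) = 520 × 535.00/654.26 = 425 kJ.
Second-stage efficiency η₂ = 1 − T_C/T_m = 1 − 364.26/535.00 = 0.3191, so W₂ = η₂·Q_m = 136 kJ.

W₂ ≈ 136 kJ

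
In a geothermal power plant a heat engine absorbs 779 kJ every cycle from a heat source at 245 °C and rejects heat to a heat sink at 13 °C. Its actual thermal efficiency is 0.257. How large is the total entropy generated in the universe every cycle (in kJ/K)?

T_H = 245 °C → 245 + 273.15 = 518.15 K.
T_C = 13 °C → 13 + 273.15 = 286.15 K.
W = η·Q_H = 0.257 × 779 = 200.2 kJ, so Q_C = Q_H − W = 578.8 kJ.
The hot reservoir loses entropy Q_H/T_H = 779/518.15 = 1.503 kJ/K; the cold reservoir gains Q_C/T_C = 578.8/286.15 = 2.023 kJ/K.
ΔS_univ = −Q_H/T_H + Q_C/T_C = 0.519 kJ/K (> 0, since η = 0.257 < η_Carnot = 0.448).

ΔS_univ ≈ 0.519 kJ/K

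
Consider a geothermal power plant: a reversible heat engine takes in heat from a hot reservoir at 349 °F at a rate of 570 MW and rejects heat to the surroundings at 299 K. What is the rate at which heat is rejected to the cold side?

T_H = 349 °F → (349 − 32) × 5/9 = 176.11 °C = 449.26 K.
For a reversible engine, η = 1 − T_C/T_H = 1 − 299.00/449.26 = 0.3345.
For a reversible cycle Q_C/Q_H = T_C/T_H, so Q_C = 570 × 299.00/449.26 = 379 MW.

Q̇_C ≈ 379 MW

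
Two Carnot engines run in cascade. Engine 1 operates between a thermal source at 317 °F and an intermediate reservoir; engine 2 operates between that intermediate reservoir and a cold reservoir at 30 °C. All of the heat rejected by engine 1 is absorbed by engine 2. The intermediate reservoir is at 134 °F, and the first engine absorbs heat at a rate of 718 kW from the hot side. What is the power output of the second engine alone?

Ẇ₂ ≈ 44.4 kW

T_H = 317 °F → (317 − 32) × 5/9 = 158.33 °C = 431.48 K.
T_C = 30 °C → 30 + 273.15 = 303.15 K.
T_m = 134 °F → (134 − 32) × 5/9 = 56.67 °C = 329.82 K.
Heat entering the second stage: Q_m = Q_H·(T_m/T_H) = 718 × 329.82/431.48 = 549 kW.
Second-stage efficiency η₂ = 1 − T_C/T_m = 1 − 303.15/329.82 = 0.0809, so W₂ = η₂·Q_m = 44.4 kW.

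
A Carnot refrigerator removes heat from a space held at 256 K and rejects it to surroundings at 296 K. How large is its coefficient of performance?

COP_R ≈ 6.400

The reversible coefficient of performance is COP_R = T_C/(T_H − T_C) = 256.00/(296.00 − 256.00) = 6.400.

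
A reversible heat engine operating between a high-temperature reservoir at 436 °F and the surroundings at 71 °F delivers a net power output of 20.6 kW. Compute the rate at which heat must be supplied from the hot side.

Q̇_H ≈ 50.6 kW

T_H = 436 °F → (436 − 32) × 5/9 = 224.44 °C = 497.59 K.
T_C = 71 °F → (71 − 32) × 5/9 = 21.67 °C = 294.82 K.
The Carnot efficiency is η = 1 − T_C/T_H = 1 − 294.82/497.59 = 0.4075.
Q_H = W/η = 20.6/0.4075 = 50.6 kW.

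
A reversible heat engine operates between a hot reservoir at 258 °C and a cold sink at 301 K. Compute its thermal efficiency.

T_H = 258 °C → 258 + 273.15 = 531.15 K.
The Carnot efficiency is η = 1 − T_C/T_H = 1 − 301.00/531.15 = 0.433.

η ≈ 0.433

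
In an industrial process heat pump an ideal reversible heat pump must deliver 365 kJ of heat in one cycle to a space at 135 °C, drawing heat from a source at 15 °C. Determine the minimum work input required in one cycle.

W_in ≈ 107 kJ

T_H = 135 °C → 135 + 273.15 = 408.15 K.
T_C = 15 °C → 15 + 273.15 = 288.15 K.
COP_HP = T_H/(T_H − T_C) = 408.15/120.00 = 3.4012.
W = Q_H/COP_HP = 365/3.4012 = 107 kJ.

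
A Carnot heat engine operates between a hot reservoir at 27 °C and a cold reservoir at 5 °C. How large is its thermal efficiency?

η ≈ 0.07330

T_H = 27 °C → 27 + 273.15 = 300.15 K.
T_C = 5 °C → 5 + 273.15 = 278.15 K.
Carnot efficiency: η = 1 − T_C/T_H = 1 − 278.15/300.15 = 0.07330.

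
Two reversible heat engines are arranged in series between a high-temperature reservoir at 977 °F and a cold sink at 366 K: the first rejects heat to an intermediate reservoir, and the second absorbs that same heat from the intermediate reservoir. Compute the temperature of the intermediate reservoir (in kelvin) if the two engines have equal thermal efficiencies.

T_m ≈ 540 K

T_H = 977 °F → (977 − 32) × 5/9 = 525.00 °C = 798.15 K.
Equal efficiencies require 1 − T_m/T_H = 1 − T_C/T_m, i.e. T_m/T_H = T_C/T_m, so T_m = √(T_H·T_C) = √(798.15 × 366.00) = 540 K.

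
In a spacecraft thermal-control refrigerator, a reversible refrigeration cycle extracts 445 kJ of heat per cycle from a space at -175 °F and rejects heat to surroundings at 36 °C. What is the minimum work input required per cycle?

T_H = 36 °C → 36 + 273.15 = 309.15 K.
T_C = -175 °F → (-175 − 32) × 5/9 = -115.00 °C = 158.15 K.
Carnot COP: COP_R = T_C/(T_H − T_C) = 158.15/151.00 = 1.0474.
W = Q_C/COP_R = 445/1.0474 = 425 kJ.

W_in ≈ 425 kJ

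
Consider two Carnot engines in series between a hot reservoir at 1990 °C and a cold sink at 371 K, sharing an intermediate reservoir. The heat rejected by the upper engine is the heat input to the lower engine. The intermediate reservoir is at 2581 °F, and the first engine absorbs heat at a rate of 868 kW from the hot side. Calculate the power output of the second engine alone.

T_H = 1990 °C → 1990 + 273.15 = 2263.15 K.
T_m = 2581 °F → (2581 − 32) × 5/9 = 1416.11 °C = 1689.26 K.
Heat entering the second stage: Q_m = Q_H·(T_m/T_H) = 868 × 1689.26/2263.15 = 647.9 kW.
Second-stage efficiency η₂ = 1 − T_C/T_m = 1 − 371.00/1689.26 = 0.7804, so W₂ = η₂·Q_m = 505.6 kW.

Ẇ₂ ≈ 505.6 kW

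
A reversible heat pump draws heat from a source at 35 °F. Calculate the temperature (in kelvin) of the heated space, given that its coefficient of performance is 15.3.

T_C = 35 °F → (35 − 32) × 5/9 = 1.67 °C = 274.82 K.
COP_HP = T_H/(T_H − T_C) ⇒ T_H = T_C·COP_HP/(COP_HP − 1) = 274.82 × 15.3/(15.3 − 1) = 294.0 K.

T_H ≈ 294.0 K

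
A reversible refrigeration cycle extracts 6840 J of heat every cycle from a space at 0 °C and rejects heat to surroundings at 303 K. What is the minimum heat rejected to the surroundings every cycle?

T_C = 0 °C → 0 + 273.15 = 273.15 K.
For a reversible cycle Q_H/Q_C = T_H/T_C, so Q_H = Q_C·T_H/T_C = 6840 × 303.00/273.15 = 7587 J.

Q_H ≈ 7587 J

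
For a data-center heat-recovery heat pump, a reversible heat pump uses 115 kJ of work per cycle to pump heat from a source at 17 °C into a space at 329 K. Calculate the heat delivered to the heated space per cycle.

Q_H ≈ 974 kJ

T_C = 17 °C → 17 + 273.15 = 290.15 K.
Reversible heating COP: COP_HP = T_H/(T_H − T_C) = 329.00/38.85 = 8.4685.
Q_H = COP_HP · W = 8.4685 × 115 = 974 kJ.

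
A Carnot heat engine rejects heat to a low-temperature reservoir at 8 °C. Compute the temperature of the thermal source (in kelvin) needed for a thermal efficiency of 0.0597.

T_H ≈ 299.0 K

T_C = 8 °C → 8 + 273.15 = 281.15 K.
From η = 1 − T_C/T_H, solving for T_H gives T_H = T_C/(1 − η) = 281.15/(1 − 0.0597) = 299.0 K.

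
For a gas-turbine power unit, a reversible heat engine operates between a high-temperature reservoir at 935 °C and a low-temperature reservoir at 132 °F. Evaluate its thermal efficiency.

T_H = 935 °C → 935 + 273.15 = 1208.15 K.
T_C = 132 °F → (132 − 32) × 5/9 = 55.56 °C = 328.71 K.
Carnot efficiency: η = 1 − T_C/T_H = 1 − 328.71/1208.15 = 0.728.

η ≈ 0.728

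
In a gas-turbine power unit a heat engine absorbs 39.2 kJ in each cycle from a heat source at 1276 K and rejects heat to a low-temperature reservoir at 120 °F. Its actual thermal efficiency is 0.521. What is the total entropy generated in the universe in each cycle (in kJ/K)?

T_C = 120 °F → (120 − 32) × 5/9 = 48.89 °C = 322.04 K.
W = η·Q_H = 0.521 × 39.2 = 20.42 kJ, so Q_C = Q_H − W = 18.78 kJ.
Reservoir entropy changes: ΔS_H = −Q_H/T_H = −39.2/1276.00 = -0.03072 kJ/K and ΔS_C = +Q_C/T_C = 18.78/322.04 = 0.05831 kJ/K.
ΔS_univ = −Q_H/T_H + Q_C/T_C = 0.0276 kJ/K (> 0, since η = 0.521 < η_Carnot = 0.748).

ΔS_univ ≈ 0.0276 kJ/K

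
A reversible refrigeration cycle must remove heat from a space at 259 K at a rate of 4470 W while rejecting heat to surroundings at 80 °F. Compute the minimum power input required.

Ẇ_in ≈ 704 W

T_H = 80 °F → (80 − 32) × 5/9 = 26.67 °C = 299.82 K.
For a reversible refrigerator, COP_R = T_C/(T_H − T_C) = 259.00/40.82 = 6.3454.
W = Q_C/COP_R = 4470/6.3454 = 704 W.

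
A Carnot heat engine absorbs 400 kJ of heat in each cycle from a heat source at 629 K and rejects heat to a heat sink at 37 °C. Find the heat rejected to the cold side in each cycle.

Q_C ≈ 197 kJ

T_C = 37 °C → 37 + 273.15 = 310.15 K.
The Carnot efficiency is η = 1 − T_C/T_H = 1 − 310.15/629.00 = 0.5069.
For a reversible cycle Q_C/Q_H = T_C/T_H, so Q_C = 400 × 310.15/629.00 = 197 kJ.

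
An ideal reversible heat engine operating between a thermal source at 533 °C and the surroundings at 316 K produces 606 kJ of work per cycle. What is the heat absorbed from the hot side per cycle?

Q_H ≈ 997 kJ

T_H = 533 °C → 533 + 273.15 = 806.15 K.
Carnot efficiency: η = 1 − T_C/T_H = 1 − 316.00/806.15 = 0.6080.
Q_H = W/η = 606/0.6080 = 997 kJ.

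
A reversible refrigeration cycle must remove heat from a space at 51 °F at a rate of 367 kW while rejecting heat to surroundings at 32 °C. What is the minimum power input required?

T_H = 32 °C → 32 + 273.15 = 305.15 K.
T_C = 51 °F → (51 − 32) × 5/9 = 10.56 °C = 283.71 K.
COP_R = T_C/(T_H − T_C) = 283.71/21.44 = 13.2298.
W = Q_C/COP_R = 367/13.2298 = 27.7 kW.

Ẇ_in ≈ 27.7 kW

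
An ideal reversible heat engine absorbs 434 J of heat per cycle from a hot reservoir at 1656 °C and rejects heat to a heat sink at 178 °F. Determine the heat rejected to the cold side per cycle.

T_H = 1656 °C → 1656 + 273.15 = 1929.15 K.
T_C = 178 °F → (178 − 32) × 5/9 = 81.11 °C = 354.26 K.
For a reversible engine, η = 1 − T_C/T_H = 1 − 354.26/1929.15 = 0.8164.
For a reversible cycle Q_C/Q_H = T_C/T_H, so Q_C = 434 × 354.26/1929.15 = 79.7 J.

Q_C ≈ 79.7 J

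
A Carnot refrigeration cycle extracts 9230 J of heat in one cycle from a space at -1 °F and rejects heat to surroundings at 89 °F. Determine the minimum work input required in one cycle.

T_H = 89 °F → (89 − 32) × 5/9 = 31.67 °C = 304.82 K.
T_C = -1 °F → (-1 − 32) × 5/9 = -18.33 °C = 254.82 K.
Carnot COP: COP_R = T_C/(T_H − T_C) = 254.82/50.00 = 5.0963.
W = Q_C/COP_R = 9230/5.0963 = 1810 J.

W_in ≈ 1810 J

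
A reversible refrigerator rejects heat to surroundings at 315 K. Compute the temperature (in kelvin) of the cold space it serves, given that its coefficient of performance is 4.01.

COP_R = T_C/(T_H − T_C) ⇒ T_C = T_H·COP_R/(1 + COP_R) = 315.00 × 4.01/(1 + 4.01) = 252.1 K.

T_C ≈ 252.1 K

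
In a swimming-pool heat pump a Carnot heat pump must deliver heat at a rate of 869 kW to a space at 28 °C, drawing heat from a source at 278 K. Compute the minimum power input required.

T_H = 28 °C → 28 + 273.15 = 301.15 K.
COP_HP = T_H/(T_H − T_C) = 301.15/23.15 = 13.0086.
W = Q_H/COP_HP = 869/13.0086 = 66.8 kW.

Ẇ_in ≈ 66.8 kW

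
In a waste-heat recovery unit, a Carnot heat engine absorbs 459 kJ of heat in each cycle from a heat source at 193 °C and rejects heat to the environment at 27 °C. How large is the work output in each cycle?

T_H = 193 °C → 193 + 273.15 = 466.15 K.
T_C = 27 °C → 27 + 273.15 = 300.15 K.
Carnot efficiency: η = 1 − T_C/T_H = 1 − 300.15/466.15 = 0.3561.
W = η·Q_H = 0.3561 × 459 = 163 kJ.

W ≈ 163 kJ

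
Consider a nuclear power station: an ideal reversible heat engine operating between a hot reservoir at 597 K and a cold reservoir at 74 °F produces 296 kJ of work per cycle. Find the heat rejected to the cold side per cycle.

T_C = 74 °F → (74 − 32) × 5/9 = 23.33 °C = 296.48 K.
The Carnot efficiency is η = 1 − T_C/T_H = 1 − 296.48/597.00 = 0.5034.
Since Q_C/Q_H = T_C/T_H and Q_H = W/η, Q_C = W·T_C/(T_H − T_C) = 296 × 296.48/300.52 = 292 kJ.

Q_C ≈ 292 kJ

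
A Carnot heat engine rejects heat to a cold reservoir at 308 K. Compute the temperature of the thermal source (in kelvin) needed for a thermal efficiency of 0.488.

T_H ≈ 602 K

From η = 1 − T_C/T_H, solving for T_H gives T_H = T_C/(1 − η) = 308.00/(1 − 0.488) = 602 K.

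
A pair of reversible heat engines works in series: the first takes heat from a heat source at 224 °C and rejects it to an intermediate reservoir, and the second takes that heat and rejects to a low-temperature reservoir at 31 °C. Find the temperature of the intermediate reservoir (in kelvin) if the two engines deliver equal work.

T_H = 224 °C → 224 + 273.15 = 497.15 K.
T_C = 31 °C → 31 + 273.15 = 304.15 K.
For reversible stages Q_m = Q_H·(T_m/T_H). Setting W₁ = Q_H(1 − T_m/T_H) equal to W₂ = Q_m(1 − T_C/T_m) = Q_H·(T_m − T_C)/T_H gives T_H − T_m = T_m − T_C, so T_m = (T_H + T_C)/2 = (497.15 + 304.15)/2 = 401 K.

T_m ≈ 401 K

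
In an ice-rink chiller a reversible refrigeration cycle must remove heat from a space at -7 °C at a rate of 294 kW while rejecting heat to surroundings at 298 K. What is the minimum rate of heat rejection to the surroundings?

Q̇_H ≈ 329.2 kW

T_C = -7 °C → -7 + 273.15 = 266.15 K.
For a reversible cycle Q_H/Q_C = T_H/T_C, so Q_H = Q_C·T_H/T_C = 294 × 298.00/266.15 = 329.2 kW.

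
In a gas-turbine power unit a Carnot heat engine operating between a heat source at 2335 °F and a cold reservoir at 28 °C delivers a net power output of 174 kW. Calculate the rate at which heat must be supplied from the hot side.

Q̇_H ≈ 215.9 kW

T_H = 2335 °F → (2335 − 32) × 5/9 = 1279.44 °C = 1552.59 K.
T_C = 28 °C → 28 + 273.15 = 301.15 K.
Carnot efficiency: η = 1 − T_C/T_H = 1 − 301.15/1552.59 = 0.8060.
Q_H = W/η = 174/0.8060 = 215.9 kW.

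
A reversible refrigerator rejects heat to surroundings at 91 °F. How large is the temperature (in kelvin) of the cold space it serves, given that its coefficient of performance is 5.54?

T_C ≈ 259.1 K

T_H = 91 °F → (91 − 32) × 5/9 = 32.78 °C = 305.93 K.
COP_R = T_C/(T_H − T_C) ⇒ T_C = T_H·COP_R/(1 + COP_R) = 305.93 × 5.54/(1 + 5.54) = 259.1 K.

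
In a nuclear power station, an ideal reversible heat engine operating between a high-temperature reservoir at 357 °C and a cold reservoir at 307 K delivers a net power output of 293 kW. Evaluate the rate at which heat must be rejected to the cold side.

Q̇_C ≈ 278.4 kW

T_H = 357 °C → 357 + 273.15 = 630.15 K.
η_rev = 1 − T_C/T_H = 1 − 307.00/630.15 = 0.5128.
Since Q_C/Q_H = T_C/T_H and Q_H = W/η, Q_C = W·T_C/(T_H − T_C) = 293 × 307.00/323.15 = 278.4 kW.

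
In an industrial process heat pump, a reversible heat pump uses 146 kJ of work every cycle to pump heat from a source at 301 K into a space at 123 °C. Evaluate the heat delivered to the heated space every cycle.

Q_H ≈ 608 kJ

T_H = 123 °C → 123 + 273.15 = 396.15 K.
The Carnot heat-pump COP is COP_HP = T_H/(T_H − T_C) = 396.15/95.15 = 4.1634.
Q_H = COP_HP · W = 4.1634 × 146 = 608 kJ.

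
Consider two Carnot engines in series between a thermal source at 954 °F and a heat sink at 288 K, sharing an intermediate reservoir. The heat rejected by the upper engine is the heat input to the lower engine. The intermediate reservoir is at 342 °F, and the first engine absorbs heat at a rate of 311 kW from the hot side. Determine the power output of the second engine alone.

T_H = 954 °F → (954 − 32) × 5/9 = 512.22 °C = 785.37 K.
T_m = 342 °F → (342 − 32) × 5/9 = 172.22 °C = 445.37 K.
Heat entering the second stage: Q_m = Q_H·(T_m/T_H) = 311 × 445.37/785.37 = 176 kW.
Second-stage efficiency η₂ = 1 − T_C/T_m = 1 − 288.00/445.37 = 0.3533, so W₂ = η₂·Q_m = 62.3 kW.

Ẇ₂ ≈ 62.3 kW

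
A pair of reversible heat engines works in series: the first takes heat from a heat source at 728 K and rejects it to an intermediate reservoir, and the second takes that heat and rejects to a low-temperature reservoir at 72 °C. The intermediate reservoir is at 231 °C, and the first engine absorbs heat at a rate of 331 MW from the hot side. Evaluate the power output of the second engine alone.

T_C = 72 °C → 72 + 273.15 = 345.15 K.
T_m = 231 °C → 231 + 273.15 = 504.15 K.
Heat entering the second stage: Q_m = Q_H·(T_m/T_H) = 331 × 504.15/728.00 = 229.2 MW.
Second-stage efficiency η₂ = 1 − T_C/T_m = 1 − 345.15/504.15 = 0.3154, so W₂ = η₂·Q_m = 72.29 MW.

Ẇ₂ ≈ 72.29 MW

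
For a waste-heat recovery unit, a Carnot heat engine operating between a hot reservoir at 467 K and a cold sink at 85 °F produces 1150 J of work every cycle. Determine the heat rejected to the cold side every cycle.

T_C = 85 °F → (85 − 32) × 5/9 = 29.44 °C = 302.59 K.
η_rev = 1 − T_C/T_H = 1 − 302.59/467.00 = 0.3520.
Since Q_C/Q_H = T_C/T_H and Q_H = W/η, Q_C = W·T_C/(T_H − T_C) = 1150 × 302.59/164.41 = 2120 J.

Q_C ≈ 2120 J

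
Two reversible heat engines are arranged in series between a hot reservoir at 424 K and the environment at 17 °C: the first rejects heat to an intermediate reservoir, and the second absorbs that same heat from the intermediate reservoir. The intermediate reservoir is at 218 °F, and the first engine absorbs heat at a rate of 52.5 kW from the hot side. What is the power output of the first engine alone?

T_C = 17 °C → 17 + 273.15 = 290.15 K.
T_m = 218 °F → (218 − 32) × 5/9 = 103.33 °C = 376.48 K.
First-stage efficiency η₁ = 1 − T_m/T_H = 1 − 376.48/424.00 = 0.1121.
W₁ = η₁·Q_H = 0.1121 × 52.5 = 5.884 kW.

Ẇ₁ ≈ 5.884 kW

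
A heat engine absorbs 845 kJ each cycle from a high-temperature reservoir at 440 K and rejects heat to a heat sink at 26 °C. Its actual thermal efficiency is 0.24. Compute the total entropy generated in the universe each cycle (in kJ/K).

T_C = 26 °C → 26 + 273.15 = 299.15 K.
W = η·Q_H = 0.24 × 845 = 202.8 kJ, so Q_C = Q_H − W = 642.2 kJ.
The hot reservoir loses entropy Q_H/T_H = 845/440.00 = 1.920 kJ/K; the cold reservoir gains Q_C/T_C = 642.2/299.15 = 2.147 kJ/K.
ΔS_univ = −Q_H/T_H + Q_C/T_C = 0.226 kJ/K (> 0, since η = 0.24 < η_Carnot = 0.320).

ΔS_univ ≈ 0.226 kJ/K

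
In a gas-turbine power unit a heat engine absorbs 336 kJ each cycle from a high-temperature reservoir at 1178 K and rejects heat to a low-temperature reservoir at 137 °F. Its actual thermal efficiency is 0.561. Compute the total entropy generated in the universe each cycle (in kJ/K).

ΔS_univ ≈ 0.1598 kJ/K

T_C = 137 °F → (137 − 32) × 5/9 = 58.33 °C = 331.48 K.
W = η·Q_H = 0.561 × 336 = 188.5 kJ, so Q_C = Q_H − W = 147.5 kJ.
Reservoir entropy changes: ΔS_H = −Q_H/T_H = −336/1178.00 = -0.2852 kJ/K and ΔS_C = +Q_C/T_C = 147.5/331.48 = 0.4450 kJ/K.
ΔS_univ = −Q_H/T_H + Q_C/T_C = 0.1598 kJ/K (> 0, since η = 0.561 < η_Carnot = 0.719).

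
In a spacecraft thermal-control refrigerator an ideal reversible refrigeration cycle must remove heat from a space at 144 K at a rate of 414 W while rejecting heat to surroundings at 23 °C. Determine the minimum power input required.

T_H = 23 °C → 23 + 273.15 = 296.15 K.
COP_R = T_C/(T_H − T_C) = 144.00/152.15 = 0.9464.
W = Q_C/COP_R = 414/0.9464 = 437 W.

Ẇ_in ≈ 437 W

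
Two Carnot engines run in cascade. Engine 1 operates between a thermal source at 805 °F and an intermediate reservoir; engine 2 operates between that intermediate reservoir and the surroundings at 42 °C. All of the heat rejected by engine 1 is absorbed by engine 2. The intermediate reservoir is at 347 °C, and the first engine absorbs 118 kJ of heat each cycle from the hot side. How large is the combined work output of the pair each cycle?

T_H = 805 °F → (805 − 32) × 5/9 = 429.44 °C = 702.59 K.
T_C = 42 °C → 42 + 273.15 = 315.15 K.
Two reversible stages in series are equivalent to a single Carnot engine between T_H and T_C, so η_total = 1 − T_C/T_H = 1 − 315.15/702.59 = 0.5514.
W_total = η_total · Q_H = 0.5514 × 118 = 65.1 kJ.

W_total ≈ 65.1 kJ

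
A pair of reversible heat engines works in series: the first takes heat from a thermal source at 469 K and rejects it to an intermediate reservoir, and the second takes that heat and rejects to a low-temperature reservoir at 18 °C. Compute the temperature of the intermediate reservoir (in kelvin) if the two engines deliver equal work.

T_m ≈ 380.1 K

T_C = 18 °C → 18 + 273.15 = 291.15 K.
For reversible stages Q_m = Q_H·(T_m/T_H). Setting W₁ = Q_H(1 − T_m/T_H) equal to W₂ = Q_m(1 − T_C/T_m) = Q_H·(T_m − T_C)/T_H gives T_H − T_m = T_m − T_C, so T_m = (T_H + T_C)/2 = (469.00 + 291.15)/2 = 380.1 K.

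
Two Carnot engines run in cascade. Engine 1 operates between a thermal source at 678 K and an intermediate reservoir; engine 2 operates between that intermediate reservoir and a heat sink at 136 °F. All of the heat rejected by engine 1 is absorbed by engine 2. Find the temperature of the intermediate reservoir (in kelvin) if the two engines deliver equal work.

T_C = 136 °F → (136 − 32) × 5/9 = 57.78 °C = 330.93 K.
For reversible stages Q_m = Q_H·(T_m/T_H). Setting W₁ = Q_H(1 − T_m/T_H) equal to W₂ = Q_m(1 − T_C/T_m) = Q_H·(T_m − T_C)/T_H gives T_H − T_m = T_m − T_C, so T_m = (T_H + T_C)/2 = (678.00 + 330.93)/2 = 504 K.

T_m ≈ 504 K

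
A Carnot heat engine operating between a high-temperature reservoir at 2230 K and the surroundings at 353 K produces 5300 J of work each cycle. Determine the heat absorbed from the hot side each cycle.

Since the cycle is reversible, η = 1 − T_C/T_H = 1 − 353.00/2230.00 = 0.8417.
Q_H = W/η = 5300/0.8417 = 6297 J.

Q_H ≈ 6297 J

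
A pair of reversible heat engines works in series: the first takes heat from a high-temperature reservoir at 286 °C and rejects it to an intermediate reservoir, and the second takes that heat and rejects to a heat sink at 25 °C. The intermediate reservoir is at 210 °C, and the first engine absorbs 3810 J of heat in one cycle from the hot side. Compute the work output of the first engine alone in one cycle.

T_H = 286 °C → 286 + 273.15 = 559.15 K.
T_C = 25 °C → 25 + 273.15 = 298.15 K.
T_m = 210 °C → 210 + 273.15 = 483.15 K.
First-stage efficiency η₁ = 1 − T_m/T_H = 1 − 483.15/559.15 = 0.1359.
W₁ = η₁·Q_H = 0.1359 × 3810 = 518 J.

W₁ ≈ 518 J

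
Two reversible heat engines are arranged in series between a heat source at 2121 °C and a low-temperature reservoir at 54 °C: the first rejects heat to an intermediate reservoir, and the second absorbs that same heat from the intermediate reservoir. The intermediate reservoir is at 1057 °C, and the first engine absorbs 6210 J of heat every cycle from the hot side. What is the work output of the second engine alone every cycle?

T_H = 2121 °C → 2121 + 273.15 = 2394.15 K.
T_C = 54 °C → 54 + 273.15 = 327.15 K.
T_m = 1057 °C → 1057 + 273.15 = 1330.15 K.
Heat entering the second stage: Q_m = Q_H·(T_m/T_H) = 6210 × 1330.15/2394.15 = 3450 J.
Second-stage efficiency η₂ = 1 − T_C/T_m = 1 − 327.15/1330.15 = 0.7541, so W₂ = η₂·Q_m = 2600 J.

W₂ ≈ 2600 J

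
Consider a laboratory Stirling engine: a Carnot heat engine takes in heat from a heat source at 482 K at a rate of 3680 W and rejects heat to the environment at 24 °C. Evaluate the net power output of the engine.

T_C = 24 °C → 24 + 273.15 = 297.15 K.
The Carnot efficiency is η = 1 − T_C/T_H = 1 − 297.15/482.00 = 0.3835.
W = η·Q_H = 0.3835 × 3680 = 1411 W.

Ẇ ≈ 1411 W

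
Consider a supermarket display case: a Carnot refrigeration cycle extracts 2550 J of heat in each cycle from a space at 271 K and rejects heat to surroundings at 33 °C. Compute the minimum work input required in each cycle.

T_H = 33 °C → 33 + 273.15 = 306.15 K.
The reversible coefficient of performance is COP_R = T_C/(T_H − T_C) = 271.00/35.15 = 7.7098.
W = Q_C/COP_R = 2550/7.7098 = 331 J.

W_in ≈ 331 J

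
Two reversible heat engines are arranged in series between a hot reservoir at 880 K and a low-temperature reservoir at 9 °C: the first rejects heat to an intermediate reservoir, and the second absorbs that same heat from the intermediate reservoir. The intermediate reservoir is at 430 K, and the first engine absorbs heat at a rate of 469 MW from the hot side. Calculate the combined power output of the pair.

T_C = 9 °C → 9 + 273.15 = 282.15 K.
Two reversible stages in series are equivalent to a single Carnot engine between T_H and T_C, so η_total = 1 − T_C/T_H = 1 − 282.15/880.00 = 0.6794.
W_total = η_total · Q_H = 0.6794 × 469 = 318.6 MW.

Ẇ_total ≈ 318.6 MW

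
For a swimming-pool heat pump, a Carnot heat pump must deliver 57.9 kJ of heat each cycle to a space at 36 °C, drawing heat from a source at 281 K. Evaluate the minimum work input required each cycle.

W_in ≈ 5.27 kJ

T_H = 36 °C → 36 + 273.15 = 309.15 K.
The Carnot heat-pump COP is COP_HP = T_H/(T_H − T_C) = 309.15/28.15 = 10.9822.
W = Q_H/COP_HP = 57.9/10.9822 = 5.27 kJ.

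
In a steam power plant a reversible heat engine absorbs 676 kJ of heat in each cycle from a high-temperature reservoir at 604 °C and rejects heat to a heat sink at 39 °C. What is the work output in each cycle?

T_H = 604 °C → 604 + 273.15 = 877.15 K.
T_C = 39 °C → 39 + 273.15 = 312.15 K.
Since the cycle is reversible, η = 1 − T_C/T_H = 1 − 312.15/877.15 = 0.6441.
W = η·Q_H = 0.6441 × 676 = 435.4 kJ.

W ≈ 435.4 kJ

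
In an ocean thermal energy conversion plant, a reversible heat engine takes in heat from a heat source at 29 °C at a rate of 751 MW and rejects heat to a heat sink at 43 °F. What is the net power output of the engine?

Ẇ ≈ 56.9 MW

T_H = 29 °C → 29 + 273.15 = 302.15 K.
T_C = 43 °F → (43 − 32) × 5/9 = 6.11 °C = 279.26 K.
For a reversible engine, η = 1 − T_C/T_H = 1 − 279.26/302.15 = 0.0758.
W = η·Q_H = 0.0758 × 751 = 56.9 MW.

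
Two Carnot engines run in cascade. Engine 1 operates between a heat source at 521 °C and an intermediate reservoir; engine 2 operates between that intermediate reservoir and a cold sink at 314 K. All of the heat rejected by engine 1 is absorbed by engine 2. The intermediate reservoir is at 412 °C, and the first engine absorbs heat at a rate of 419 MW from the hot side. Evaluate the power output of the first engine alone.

Ẇ₁ ≈ 57.51 MW

T_H = 521 °C → 521 + 273.15 = 794.15 K.
T_m = 412 °C → 412 + 273.15 = 685.15 K.
First-stage efficiency η₁ = 1 − T_m/T_H = 1 − 685.15/794.15 = 0.1373.
W₁ = η₁·Q_H = 0.1373 × 419 = 57.51 MW.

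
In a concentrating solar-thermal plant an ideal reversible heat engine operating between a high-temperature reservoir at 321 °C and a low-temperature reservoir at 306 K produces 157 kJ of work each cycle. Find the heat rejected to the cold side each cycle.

Q_C ≈ 167 kJ

T_H = 321 °C → 321 + 273.15 = 594.15 K.
For a reversible engine, η = 1 − T_C/T_H = 1 − 306.00/594.15 = 0.4850.
Since Q_C/Q_H = T_C/T_H and Q_H = W/η, Q_C = W·T_C/(T_H − T_C) = 157 × 306.00/288.15 = 167 kJ.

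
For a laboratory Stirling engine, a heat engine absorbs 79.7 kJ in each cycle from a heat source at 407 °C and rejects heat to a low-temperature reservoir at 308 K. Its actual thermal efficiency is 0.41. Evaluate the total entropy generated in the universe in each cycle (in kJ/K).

T_H = 407 °C → 407 + 273.15 = 680.15 K.
W = η·Q_H = 0.41 × 79.7 = 32.68 kJ, so Q_C = Q_H − W = 47.02 kJ.
The hot reservoir loses entropy Q_H/T_H = 79.7/680.15 = 0.1172 kJ/K; the cold reservoir gains Q_C/T_C = 47.02/308.00 = 0.1527 kJ/K.
ΔS_univ = −Q_H/T_H + Q_C/T_C = 0.03549 kJ/K (> 0, since η = 0.41 < η_Carnot = 0.547).

ΔS_univ ≈ 0.03549 kJ/K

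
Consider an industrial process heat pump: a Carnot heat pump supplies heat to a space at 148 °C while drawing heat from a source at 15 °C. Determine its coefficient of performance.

COP_HP ≈ 3.17

T_H = 148 °C → 148 + 273.15 = 421.15 K.
T_C = 15 °C → 15 + 273.15 = 288.15 K.
COP_HP = T_H/(T_H − T_C) = 421.15/(421.15 − 288.15) = 3.17.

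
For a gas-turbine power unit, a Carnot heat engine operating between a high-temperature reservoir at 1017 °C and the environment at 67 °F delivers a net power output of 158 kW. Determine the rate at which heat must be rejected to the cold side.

T_H = 1017 °C → 1017 + 273.15 = 1290.15 K.
T_C = 67 °F → (67 − 32) × 5/9 = 19.44 °C = 292.59 K.
The Carnot efficiency is η = 1 − T_C/T_H = 1 − 292.59/1290.15 = 0.7732.
Since Q_C/Q_H = T_C/T_H and Q_H = W/η, Q_C = W·T_C/(T_H − T_C) = 158 × 292.59/997.56 = 46.3 kW.

Q̇_C ≈ 46.3 kW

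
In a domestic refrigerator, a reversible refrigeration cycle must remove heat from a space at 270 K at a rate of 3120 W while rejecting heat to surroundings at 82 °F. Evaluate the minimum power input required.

T_H = 82 °F → (82 − 32) × 5/9 = 27.78 °C = 300.93 K.
For a reversible refrigerator, COP_R = T_C/(T_H − T_C) = 270.00/30.93 = 8.7300.
W = Q_C/COP_R = 3120/8.7300 = 357.4 W.

Ẇ_in ≈ 357.4 W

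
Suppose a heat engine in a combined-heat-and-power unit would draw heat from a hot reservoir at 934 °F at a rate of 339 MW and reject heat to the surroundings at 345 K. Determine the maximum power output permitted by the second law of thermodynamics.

T_H = 934 °F → (934 − 32) × 5/9 = 501.11 °C = 774.26 K.
The upper bound on efficiency is η_max = 1 − T_C/T_H = 1 − 345.00/774.26 = 0.5544.
W_max = η_max · Q_H = 0.5544 × 339 = 188 MW.

Ẇ_max ≈ 188 MW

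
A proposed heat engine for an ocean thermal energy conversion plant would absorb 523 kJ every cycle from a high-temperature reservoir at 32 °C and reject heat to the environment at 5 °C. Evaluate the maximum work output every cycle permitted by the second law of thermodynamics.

T_H = 32 °C → 32 + 273.15 = 305.15 K.
T_C = 5 °C → 5 + 273.15 = 278.15 K.
The upper bound on efficiency is η_max = 1 − T_C/T_H = 1 − 278.15/305.15 = 0.0885.
W_max = η_max · Q_H = 0.0885 × 523 = 46.28 kJ.

W_max ≈ 46.28 kJ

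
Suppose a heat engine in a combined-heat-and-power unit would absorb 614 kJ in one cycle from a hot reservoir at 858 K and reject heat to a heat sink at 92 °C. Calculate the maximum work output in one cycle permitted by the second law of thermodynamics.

T_C = 92 °C → 92 + 273.15 = 365.15 K.
No engine can exceed the Carnot limit: η_max = 1 − T_C/T_H = 1 − 365.15/858.00 = 0.5744.
W_max = η_max · Q_H = 0.5744 × 614 = 353 kJ.

W_max ≈ 353 kJ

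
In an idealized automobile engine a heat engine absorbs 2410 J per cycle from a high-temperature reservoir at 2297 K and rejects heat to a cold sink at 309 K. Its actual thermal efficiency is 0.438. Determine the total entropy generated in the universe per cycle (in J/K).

ΔS_univ ≈ 3.334 J/K

W = η·Q_H = 0.438 × 2410 = 1056 J, so Q_C = Q_H − W = 1354 J.
The hot reservoir loses entropy Q_H/T_H = 2410/2297.00 = 1.049 J/K; the cold reservoir gains Q_C/T_C = 1354/309.00 = 4.383 J/K.
ΔS_univ = −Q_H/T_H + Q_C/T_C = 3.334 J/K (> 0, since η = 0.438 < η_Carnot = 0.865).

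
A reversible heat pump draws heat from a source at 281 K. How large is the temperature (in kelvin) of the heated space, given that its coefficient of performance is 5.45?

T_H ≈ 344.1 K

COP_HP = T_H/(T_H − T_C) ⇒ T_H = T_C·COP_HP/(COP_HP − 1) = 281.00 × 5.45/(5.45 − 1) = 344.1 K.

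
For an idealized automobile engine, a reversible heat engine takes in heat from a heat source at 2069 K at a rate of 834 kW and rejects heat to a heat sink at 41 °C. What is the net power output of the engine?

Ẇ ≈ 707 kW

T_C = 41 °C → 41 + 273.15 = 314.15 K.
For a reversible engine, η = 1 − T_C/T_H = 1 − 314.15/2069.00 = 0.8482.
W = η·Q_H = 0.8482 × 834 = 707 kW.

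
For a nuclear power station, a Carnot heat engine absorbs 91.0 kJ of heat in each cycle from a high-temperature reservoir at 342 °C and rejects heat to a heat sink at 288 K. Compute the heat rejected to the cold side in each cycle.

T_H = 342 °C → 342 + 273.15 = 615.15 K.
η_rev = 1 − T_C/T_H = 1 − 288.00/615.15 = 0.5318.
For a reversible cycle Q_C/Q_H = T_C/T_H, so Q_C = 91.0 × 288.00/615.15 = 42.60 kJ.

Q_C ≈ 42.60 kJ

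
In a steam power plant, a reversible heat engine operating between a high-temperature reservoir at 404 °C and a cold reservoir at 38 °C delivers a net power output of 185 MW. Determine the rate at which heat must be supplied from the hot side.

Q̇_H ≈ 342.3 MW

T_H = 404 °C → 404 + 273.15 = 677.15 K.
T_C = 38 °C → 38 + 273.15 = 311.15 K.
For a reversible engine, η = 1 − T_C/T_H = 1 − 311.15/677.15 = 0.5405.
Q_H = W/η = 185/0.5405 = 342.3 MW.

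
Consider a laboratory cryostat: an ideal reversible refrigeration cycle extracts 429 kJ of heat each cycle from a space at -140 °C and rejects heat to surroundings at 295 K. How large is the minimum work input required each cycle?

T_C = -140 °C → -140 + 273.15 = 133.15 K.
The reversible coefficient of performance is COP_R = T_C/(T_H − T_C) = 133.15/161.85 = 0.8227.
W = Q_C/COP_R = 429/0.8227 = 521 kJ.

W_in ≈ 521 kJ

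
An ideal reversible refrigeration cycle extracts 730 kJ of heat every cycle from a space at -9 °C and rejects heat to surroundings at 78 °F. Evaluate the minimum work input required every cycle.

W_in ≈ 95.5 kJ

T_H = 78 °F → (78 − 32) × 5/9 = 25.56 °C = 298.71 K.
T_C = -9 °C → -9 + 273.15 = 264.15 K.
The reversible coefficient of performance is COP_R = T_C/(T_H − T_C) = 264.15/34.56 = 7.6442.
W = Q_C/COP_R = 730/7.6442 = 95.5 kJ.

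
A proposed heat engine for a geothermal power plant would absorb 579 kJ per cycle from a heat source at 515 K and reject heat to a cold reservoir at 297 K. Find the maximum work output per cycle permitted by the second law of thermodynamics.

W_max ≈ 245.1 kJ

No engine can exceed the Carnot limit: η_max = 1 − T_C/T_H = 1 − 297.00/515.00 = 0.4233.
W_max = η_max · Q_H = 0.4233 × 579 = 245.1 kJ.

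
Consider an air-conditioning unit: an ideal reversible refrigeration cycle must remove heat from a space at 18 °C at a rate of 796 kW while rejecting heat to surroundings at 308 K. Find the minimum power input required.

T_C = 18 °C → 18 + 273.15 = 291.15 K.
For a reversible refrigerator, COP_R = T_C/(T_H − T_C) = 291.15/16.85 = 17.2789.
W = Q_C/COP_R = 796/17.2789 = 46.07 kW.

Ẇ_in ≈ 46.07 kW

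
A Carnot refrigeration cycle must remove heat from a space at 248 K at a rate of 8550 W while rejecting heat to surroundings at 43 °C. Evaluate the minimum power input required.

T_H = 43 °C → 43 + 273.15 = 316.15 K.
The reversible coefficient of performance is COP_R = T_C/(T_H − T_C) = 248.00/68.15 = 3.6390.
W = Q_C/COP_R = 8550/3.6390 = 2350 W.

Ẇ_in ≈ 2350 W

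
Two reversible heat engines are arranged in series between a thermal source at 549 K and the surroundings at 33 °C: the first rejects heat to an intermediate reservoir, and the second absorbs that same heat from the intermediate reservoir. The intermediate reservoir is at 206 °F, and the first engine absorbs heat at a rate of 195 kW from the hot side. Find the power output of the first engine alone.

T_C = 33 °C → 33 + 273.15 = 306.15 K.
T_m = 206 °F → (206 − 32) × 5/9 = 96.67 °C = 369.82 K.
First-stage efficiency η₁ = 1 − T_m/T_H = 1 − 369.82/549.00 = 0.3264.
W₁ = η₁·Q_H = 0.3264 × 195 = 63.64 kW.

Ẇ₁ ≈ 63.64 kW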